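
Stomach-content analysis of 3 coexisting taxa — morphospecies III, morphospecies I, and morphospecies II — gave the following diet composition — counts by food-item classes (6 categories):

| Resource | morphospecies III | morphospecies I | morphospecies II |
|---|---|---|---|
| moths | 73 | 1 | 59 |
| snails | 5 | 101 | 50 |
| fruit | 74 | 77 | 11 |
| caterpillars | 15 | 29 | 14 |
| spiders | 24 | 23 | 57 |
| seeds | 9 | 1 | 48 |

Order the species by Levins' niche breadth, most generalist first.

morphospecies II > morphospecies III > morphospecies I

Proportions for morphospecies III (n=200): 73/200=0.3650, 5/200=0.0250, 74/200=0.3700, 15/200=0.0750, 24/200=0.1200, 9/200=0.0450
Proportions for morphospecies I (n=232): 1/232=0.0043, 101/232=0.4353, 77/232=0.3319, 29/232=0.1250, 23/232=0.0991, 1/232=0.0043
Proportions for morphospecies II (n=239): 59/239=0.2469, 50/239=0.2092, 11/239=0.0460, 14/239=0.0586, 57/239=0.2385, 48/239=0.2008
Σp_IIIᵢ² = 0.3650² + 0.0250² + 0.3700² + 0.0750² + 0.1200² + 0.0450² = 0.133225 + 0.000625 + 0.136900 + 0.005625 + 0.014400 + 0.002025 = 0.292800
B_III = 1 / 0.292800 = 3.4153
Σp_Iᵢ² = 0.0043² + 0.4353² + 0.3319² + 0.1250² + 0.0991² + 0.0043² = 0.000018 + 0.189486 + 0.110158 + 0.015625 + 0.009821 + 0.000018 = 0.325126
B_I = 1 / 0.325126 = 3.0757
Σp_IIᵢ² = 0.2469² + 0.2092² + 0.0460² + 0.0586² + 0.2385² + 0.2008² = 0.060960 + 0.043765 + 0.002116 + 0.003434 + 0.056882 + 0.040321 = 0.207478
B_II = 1 / 0.207478 = 4.8198
Ranking by B (broadest → narrowest): morphospecies II (4.82) > morphospecies III (3.42) > morphospecies I (3.08)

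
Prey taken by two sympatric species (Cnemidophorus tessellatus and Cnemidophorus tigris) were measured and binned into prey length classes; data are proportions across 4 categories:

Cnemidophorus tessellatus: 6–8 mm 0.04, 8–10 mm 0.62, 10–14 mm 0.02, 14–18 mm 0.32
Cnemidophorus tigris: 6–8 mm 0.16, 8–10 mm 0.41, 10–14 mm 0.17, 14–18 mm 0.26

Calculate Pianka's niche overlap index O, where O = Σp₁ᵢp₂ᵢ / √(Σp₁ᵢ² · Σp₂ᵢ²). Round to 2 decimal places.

Σ p₁ᵢp₂ᵢ = 0.0064 + 0.2542 + 0.0034 + 0.0832 = 0.3472
Σp_1ᵢ² = 0.04² + 0.62² + 0.02² + 0.32² = 0.0016 + 0.3844 + 0.0004 + 0.1024 = 0.4888
Σp_2ᵢ² = 0.16² + 0.41² + 0.17² + 0.26² = 0.0256 + 0.1681 + 0.0289 + 0.0676 = 0.2902
O = 0.3472 / √(0.4888 × 0.2902) = 0.3472 / 0.37663 = 0.9219

0.92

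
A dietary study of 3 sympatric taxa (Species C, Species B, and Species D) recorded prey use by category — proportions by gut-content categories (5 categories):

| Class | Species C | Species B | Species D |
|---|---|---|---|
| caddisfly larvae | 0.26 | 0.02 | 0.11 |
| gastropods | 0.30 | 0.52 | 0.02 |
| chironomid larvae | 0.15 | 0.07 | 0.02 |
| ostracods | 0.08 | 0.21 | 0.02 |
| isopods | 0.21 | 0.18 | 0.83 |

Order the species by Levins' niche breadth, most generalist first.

Σp_Cᵢ² = 0.26² + 0.30² + 0.15² + 0.08² + 0.21² = 0.0676 + 0.0900 + 0.0225 + 0.0064 + 0.0441 = 0.2306
B_C = 1 / 0.2306 = 4.3365
Σp_Bᵢ² = 0.02² + 0.52² + 0.07² + 0.21² + 0.18² = 0.0004 + 0.2704 + 0.0049 + 0.0441 + 0.0324 = 0.3522
B_B = 1 / 0.3522 = 2.8393
Σp_Dᵢ² = 0.11² + 0.02² + 0.02² + 0.02² + 0.83² = 0.0121 + 0.0004 + 0.0004 + 0.0004 + 0.6889 = 0.7022
B_D = 1 / 0.7022 = 1.4241
Ranking by B (broadest → narrowest): Species C (4.34) > Species B (2.84) > Species D (1.42)

Species C > Species B > Species D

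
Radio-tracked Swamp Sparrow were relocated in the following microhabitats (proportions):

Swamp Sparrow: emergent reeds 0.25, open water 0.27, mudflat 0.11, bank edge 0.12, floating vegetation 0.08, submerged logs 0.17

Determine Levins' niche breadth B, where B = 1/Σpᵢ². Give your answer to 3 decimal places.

5.071

Σpᵢ² = 0.25² + 0.27² + 0.11² + 0.12² + 0.08² + 0.17² = 0.0625 + 0.0729 + 0.0121 + 0.0144 + 0.0064 + 0.0289 = 0.1972
B = 1 / 0.1972 = 5.07099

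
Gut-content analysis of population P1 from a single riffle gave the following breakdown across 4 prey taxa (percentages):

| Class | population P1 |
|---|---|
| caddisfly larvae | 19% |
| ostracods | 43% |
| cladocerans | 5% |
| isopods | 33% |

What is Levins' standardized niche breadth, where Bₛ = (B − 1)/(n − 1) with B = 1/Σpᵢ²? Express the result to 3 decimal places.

Convert percentages to proportions (divide by 100).
Σpᵢ² = 0.19² + 0.43² + 0.05² + 0.33² = 0.0361 + 0.1849 + 0.0025 + 0.1089 = 0.3324
B = 1 / 0.3324 = 3.00842
Bₛ = (B − 1)/(n − 1) = (3.00842 − 1)/(4 − 1) = 2.00842/3 = 0.66947

0.669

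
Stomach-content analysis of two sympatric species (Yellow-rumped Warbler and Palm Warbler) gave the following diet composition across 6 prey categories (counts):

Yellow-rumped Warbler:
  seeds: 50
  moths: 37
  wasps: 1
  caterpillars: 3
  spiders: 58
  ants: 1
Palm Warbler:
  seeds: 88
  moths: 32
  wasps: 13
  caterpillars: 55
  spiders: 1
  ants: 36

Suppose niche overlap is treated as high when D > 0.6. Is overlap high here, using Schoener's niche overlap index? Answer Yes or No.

No

Proportions for Yellow-rumped Warbler (n=150): 50/150=0.3333, 37/150=0.2467, 1/150=0.0067, 3/150=0.0200, 58/150=0.3867, 1/150=0.0067
Proportions for Palm Warbler (n=225): 88/225=0.3911, 32/225=0.1422, 13/225=0.0578, 55/225=0.2444, 1/225=0.0044, 36/225=0.1600
Σ|p₁ᵢ − p₂ᵢ| = 0.0578 + 0.1045 + 0.0511 + 0.2244 + 0.3823 + 0.1533 = 0.9734
D = 1 − ½ × 0.9734 = 1 − 0.48670 = 0.51330
D = 0.51330 < 0.6 → No.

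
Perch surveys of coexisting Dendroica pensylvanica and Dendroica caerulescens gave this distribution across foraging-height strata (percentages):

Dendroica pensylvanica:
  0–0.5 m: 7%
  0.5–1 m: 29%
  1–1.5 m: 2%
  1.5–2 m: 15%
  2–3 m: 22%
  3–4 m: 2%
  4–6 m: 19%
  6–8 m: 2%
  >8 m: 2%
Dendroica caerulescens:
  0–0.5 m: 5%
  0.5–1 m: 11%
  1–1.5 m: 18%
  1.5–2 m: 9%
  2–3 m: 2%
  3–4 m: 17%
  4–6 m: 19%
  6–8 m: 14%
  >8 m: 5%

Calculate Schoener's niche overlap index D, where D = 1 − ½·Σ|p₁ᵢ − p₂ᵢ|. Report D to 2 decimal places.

0.54

Convert percentages to proportions (divide by 100).
Σ|p₁ᵢ − p₂ᵢ| = 0.02 + 0.18 + 0.16 + 0.06 + 0.20 + 0.15 + 0.00 + 0.12 + 0.03 = 0.92
D = 1 − ½ × 0.92 = 1 − 0.460 = 0.5400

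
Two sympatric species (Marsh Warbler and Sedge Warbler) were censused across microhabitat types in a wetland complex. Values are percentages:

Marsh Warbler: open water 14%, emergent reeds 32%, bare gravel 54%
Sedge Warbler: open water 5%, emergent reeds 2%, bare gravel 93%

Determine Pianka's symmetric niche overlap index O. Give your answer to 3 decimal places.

Convert percentages to proportions (divide by 100).
Σ p₁ᵢp₂ᵢ = 0.0070 + 0.0064 + 0.5022 = 0.5156
Σp_1ᵢ² = 0.14² + 0.32² + 0.54² = 0.0196 + 0.1024 + 0.2916 = 0.4136
Σp_2ᵢ² = 0.05² + 0.02² + 0.93² = 0.0025 + 0.0004 + 0.8649 = 0.8678
O = 0.5156 / √(0.4136 × 0.8678) = 0.5156 / 0.599101 = 0.86062

0.861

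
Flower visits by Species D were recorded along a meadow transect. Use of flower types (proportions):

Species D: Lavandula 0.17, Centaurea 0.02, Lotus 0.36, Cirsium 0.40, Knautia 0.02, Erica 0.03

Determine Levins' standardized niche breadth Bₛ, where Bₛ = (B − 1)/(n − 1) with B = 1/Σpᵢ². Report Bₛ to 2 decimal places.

Σpᵢ² = 0.17² + 0.02² + 0.36² + 0.40² + 0.02² + 0.03² = 0.0289 + 0.0004 + 0.1296 + 0.1600 + 0.0004 + 0.0009 = 0.3202
B = 1 / 0.3202 = 3.1230
Bₛ = (B − 1)/(n − 1) = (3.1230 − 1)/(6 − 1) = 2.1230/5 = 0.4246

0.42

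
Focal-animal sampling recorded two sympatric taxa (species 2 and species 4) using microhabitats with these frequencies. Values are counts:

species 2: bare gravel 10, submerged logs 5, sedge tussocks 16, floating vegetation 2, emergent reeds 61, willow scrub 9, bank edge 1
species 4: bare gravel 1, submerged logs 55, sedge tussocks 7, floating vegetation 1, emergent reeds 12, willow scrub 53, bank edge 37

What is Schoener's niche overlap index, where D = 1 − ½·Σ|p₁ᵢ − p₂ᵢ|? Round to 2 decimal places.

0.27

Proportions for species 2 (n=104): 10/104=0.0962, 5/104=0.0481, 16/104=0.1538, 2/104=0.0192, 61/104=0.5865, 9/104=0.0865, 1/104=0.0096
Proportions for species 4 (n=166): 1/166=0.0060, 55/166=0.3313, 7/166=0.0422, 1/166=0.0060, 12/166=0.0723, 53/166=0.3193, 37/166=0.2229
Σ|p₁ᵢ − p₂ᵢ| = 0.0902 + 0.2832 + 0.1116 + 0.0132 + 0.5142 + 0.2328 + 0.2133 = 1.4585
D = 1 − ½ × 1.4585 = 1 − 0.72925 = 0.27075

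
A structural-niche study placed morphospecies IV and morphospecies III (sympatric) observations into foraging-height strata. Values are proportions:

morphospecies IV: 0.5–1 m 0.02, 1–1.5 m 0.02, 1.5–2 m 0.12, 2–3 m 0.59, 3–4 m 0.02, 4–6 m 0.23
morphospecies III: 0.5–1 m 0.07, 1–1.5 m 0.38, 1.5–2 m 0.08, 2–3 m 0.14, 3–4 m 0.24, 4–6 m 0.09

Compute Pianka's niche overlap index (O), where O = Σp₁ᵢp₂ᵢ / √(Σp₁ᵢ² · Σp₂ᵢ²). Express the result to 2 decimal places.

0.40

Σ p₁ᵢp₂ᵢ = 0.0014 + 0.0076 + 0.0096 + 0.0826 + 0.0048 + 0.0207 = 0.1267
Σp_1ᵢ² = 0.02² + 0.02² + 0.12² + 0.59² + 0.02² + 0.23² = 0.0004 + 0.0004 + 0.0144 + 0.3481 + 0.0004 + 0.0529 = 0.4166
Σp_2ᵢ² = 0.07² + 0.38² + 0.08² + 0.14² + 0.24² + 0.09² = 0.0049 + 0.1444 + 0.0064 + 0.0196 + 0.0576 + 0.0081 = 0.2410
O = 0.1267 / √(0.4166 × 0.2410) = 0.1267 / 0.31686 = 0.3999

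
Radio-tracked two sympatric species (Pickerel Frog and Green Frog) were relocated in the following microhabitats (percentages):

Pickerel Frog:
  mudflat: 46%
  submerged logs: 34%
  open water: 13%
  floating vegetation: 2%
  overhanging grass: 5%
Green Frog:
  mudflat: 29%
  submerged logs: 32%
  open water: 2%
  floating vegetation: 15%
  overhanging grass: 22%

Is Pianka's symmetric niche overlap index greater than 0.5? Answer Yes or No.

Yes

Convert percentages to proportions (divide by 100).
Σ p₁ᵢp₂ᵢ = 0.1334 + 0.1088 + 0.0026 + 0.0030 + 0.0110 = 0.2588
Σp_1ᵢ² = 0.46² + 0.34² + 0.13² + 0.02² + 0.05² = 0.2116 + 0.1156 + 0.0169 + 0.0004 + 0.0025 = 0.3470
Σp_2ᵢ² = 0.29² + 0.32² + 0.02² + 0.15² + 0.22² = 0.0841 + 0.1024 + 0.0004 + 0.0225 + 0.0484 = 0.2578
O = 0.2588 / √(0.3470 × 0.2578) = 0.2588 / 0.29909 = 0.8653
O = 0.8653 > 0.5 → Yes.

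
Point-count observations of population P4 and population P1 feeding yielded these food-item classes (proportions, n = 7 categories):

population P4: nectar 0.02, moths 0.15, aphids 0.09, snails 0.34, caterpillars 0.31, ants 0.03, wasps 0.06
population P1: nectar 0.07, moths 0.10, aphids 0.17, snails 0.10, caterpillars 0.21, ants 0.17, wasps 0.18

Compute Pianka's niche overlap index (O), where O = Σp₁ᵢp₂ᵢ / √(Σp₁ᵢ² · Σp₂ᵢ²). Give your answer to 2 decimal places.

Σ p₁ᵢp₂ᵢ = 0.0014 + 0.0150 + 0.0153 + 0.0340 + 0.0651 + 0.0051 + 0.0108 = 0.1467
Σp_1ᵢ² = 0.02² + 0.15² + 0.09² + 0.34² + 0.31² + 0.03² + 0.06² = 0.0004 + 0.0225 + 0.0081 + 0.1156 + 0.0961 + 0.0009 + 0.0036 = 0.2472
Σp_2ᵢ² = 0.07² + 0.10² + 0.17² + 0.10² + 0.21² + 0.17² + 0.18² = 0.0049 + 0.0100 + 0.0289 + 0.0100 + 0.0441 + 0.0289 + 0.0324 = 0.1592
O = 0.1467 / √(0.2472 × 0.1592) = 0.1467 / 0.19838 = 0.7395

0.74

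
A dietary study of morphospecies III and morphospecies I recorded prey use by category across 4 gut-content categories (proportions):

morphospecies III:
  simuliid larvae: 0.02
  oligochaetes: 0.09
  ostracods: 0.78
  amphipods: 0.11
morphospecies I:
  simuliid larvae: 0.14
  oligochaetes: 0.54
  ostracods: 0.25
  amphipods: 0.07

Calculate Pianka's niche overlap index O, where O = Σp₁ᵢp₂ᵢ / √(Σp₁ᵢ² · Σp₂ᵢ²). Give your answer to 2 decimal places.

Σ p₁ᵢp₂ᵢ = 0.0028 + 0.0486 + 0.1950 + 0.0077 = 0.2541
Σp_1ᵢ² = 0.02² + 0.09² + 0.78² + 0.11² = 0.0004 + 0.0081 + 0.6084 + 0.0121 = 0.6290
Σp_2ᵢ² = 0.14² + 0.54² + 0.25² + 0.07² = 0.0196 + 0.2916 + 0.0625 + 0.0049 = 0.3786
O = 0.2541 / √(0.6290 × 0.3786) = 0.2541 / 0.48800 = 0.5207

0.52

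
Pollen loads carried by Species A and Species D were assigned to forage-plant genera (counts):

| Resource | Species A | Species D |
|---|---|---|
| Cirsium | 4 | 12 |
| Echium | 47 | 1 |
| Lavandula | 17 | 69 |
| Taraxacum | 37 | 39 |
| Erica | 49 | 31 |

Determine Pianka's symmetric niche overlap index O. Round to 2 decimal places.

Proportions for Species A (n=154): 4/154=0.0260, 47/154=0.3052, 17/154=0.1104, 37/154=0.2403, 49/154=0.3182
Proportions for Species D (n=152): 12/152=0.0789, 1/152=0.0066, 69/152=0.4539, 39/152=0.2566, 31/152=0.2039
Σ p₁ᵢp₂ᵢ = 0.002051 + 0.002014 + 0.050111 + 0.061661 + 0.064881 = 0.180718
Σp_1ᵢ² = 0.0260² + 0.3052² + 0.1104² + 0.2403² + 0.3182² = 0.000676 + 0.093147 + 0.012188 + 0.057744 + 0.101251 = 0.265006
Σp_2ᵢ² = 0.0789² + 0.0066² + 0.4539² + 0.2566² + 0.2039² = 0.006225 + 0.000044 + 0.206025 + 0.065844 + 0.041575 = 0.319713
O = 0.180718 / √(0.265006 × 0.319713) = 0.180718 / 0.2910771 = 0.6209

0.62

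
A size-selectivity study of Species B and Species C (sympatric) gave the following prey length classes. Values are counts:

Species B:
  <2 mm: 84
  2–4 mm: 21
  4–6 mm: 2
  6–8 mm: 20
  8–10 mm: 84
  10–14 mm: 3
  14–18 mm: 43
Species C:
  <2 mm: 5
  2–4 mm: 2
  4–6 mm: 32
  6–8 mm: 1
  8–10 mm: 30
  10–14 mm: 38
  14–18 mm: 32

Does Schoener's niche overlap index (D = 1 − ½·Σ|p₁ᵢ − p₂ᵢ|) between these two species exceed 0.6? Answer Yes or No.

No

Proportions for Species B (n=257): 84/257=0.3268, 21/257=0.0817, 2/257=0.0078, 20/257=0.0778, 84/257=0.3268, 3/257=0.0117, 43/257=0.1673
Proportions for Species C (n=140): 5/140=0.0357, 2/140=0.0143, 32/140=0.2286, 1/140=0.0071, 30/140=0.2143, 38/140=0.2714, 32/140=0.2286
Σ|p₁ᵢ − p₂ᵢ| = 0.2911 + 0.0674 + 0.2208 + 0.0707 + 0.1125 + 0.2597 + 0.0613 = 1.0835
D = 1 − ½ × 1.0835 = 1 − 0.54175 = 0.45825
D = 0.45825 < 0.6 → No.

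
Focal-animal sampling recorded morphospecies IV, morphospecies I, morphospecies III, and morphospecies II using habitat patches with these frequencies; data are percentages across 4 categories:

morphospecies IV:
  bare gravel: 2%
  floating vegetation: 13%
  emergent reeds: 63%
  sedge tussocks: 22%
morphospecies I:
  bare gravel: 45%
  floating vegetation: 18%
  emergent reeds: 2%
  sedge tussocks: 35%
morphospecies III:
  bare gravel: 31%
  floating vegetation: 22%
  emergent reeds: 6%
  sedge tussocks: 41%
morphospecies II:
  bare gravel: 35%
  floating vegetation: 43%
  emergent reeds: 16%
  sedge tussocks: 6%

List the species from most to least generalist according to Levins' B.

Convert percentages to proportions (divide by 100).
Σp_IVᵢ² = 0.02² + 0.13² + 0.63² + 0.22² = 0.0004 + 0.0169 + 0.3969 + 0.0484 = 0.4626
B_IV = 1 / 0.4626 = 2.1617
Σp_Iᵢ² = 0.45² + 0.18² + 0.02² + 0.35² = 0.2025 + 0.0324 + 0.0004 + 0.1225 = 0.3578
B_I = 1 / 0.3578 = 2.7949
Σp_IIIᵢ² = 0.31² + 0.22² + 0.06² + 0.41² = 0.0961 + 0.0484 + 0.0036 + 0.1681 = 0.3162
B_III = 1 / 0.3162 = 3.1626
Σp_IIᵢ² = 0.35² + 0.43² + 0.16² + 0.06² = 0.1225 + 0.1849 + 0.0256 + 0.0036 = 0.3366
B_II = 1 / 0.3366 = 2.9709
Ranking by B (broadest → narrowest): morphospecies III (3.16) > morphospecies II (2.97) > morphospecies I (2.79) > morphospecies IV (2.16)

morphospecies III > morphospecies II > morphospecies I > morphospecies IV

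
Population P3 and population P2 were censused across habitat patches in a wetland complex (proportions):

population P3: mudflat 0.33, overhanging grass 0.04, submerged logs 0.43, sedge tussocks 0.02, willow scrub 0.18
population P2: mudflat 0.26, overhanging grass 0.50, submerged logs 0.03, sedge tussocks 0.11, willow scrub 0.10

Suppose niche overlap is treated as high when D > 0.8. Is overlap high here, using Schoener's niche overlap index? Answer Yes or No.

Σ|p₁ᵢ − p₂ᵢ| = 0.07 + 0.46 + 0.40 + 0.09 + 0.08 = 1.10
D = 1 − ½ × 1.10 = 1 − 0.550 = 0.4500
D = 0.4500 < 0.8 → No.

No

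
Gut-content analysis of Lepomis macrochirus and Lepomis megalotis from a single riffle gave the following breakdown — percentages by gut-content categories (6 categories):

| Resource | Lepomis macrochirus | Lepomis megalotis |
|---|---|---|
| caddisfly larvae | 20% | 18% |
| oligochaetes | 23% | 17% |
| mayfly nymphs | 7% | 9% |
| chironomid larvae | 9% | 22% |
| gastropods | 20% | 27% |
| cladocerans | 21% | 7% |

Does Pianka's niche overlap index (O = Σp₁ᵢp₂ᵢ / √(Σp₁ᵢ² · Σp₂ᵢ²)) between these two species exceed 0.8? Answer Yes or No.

Convert percentages to proportions (divide by 100).
Σ p₁ᵢp₂ᵢ = 0.0360 + 0.0391 + 0.0063 + 0.0198 + 0.0540 + 0.0147 = 0.1699
Σp_1ᵢ² = 0.20² + 0.23² + 0.07² + 0.09² + 0.20² + 0.21² = 0.0400 + 0.0529 + 0.0049 + 0.0081 + 0.0400 + 0.0441 = 0.1900
Σp_2ᵢ² = 0.18² + 0.17² + 0.09² + 0.22² + 0.27² + 0.07² = 0.0324 + 0.0289 + 0.0081 + 0.0484 + 0.0729 + 0.0049 = 0.1956
O = 0.1699 / √(0.1900 × 0.1956) = 0.1699 / 0.19278 = 0.8813
O = 0.8813 > 0.8 → Yes.

Yes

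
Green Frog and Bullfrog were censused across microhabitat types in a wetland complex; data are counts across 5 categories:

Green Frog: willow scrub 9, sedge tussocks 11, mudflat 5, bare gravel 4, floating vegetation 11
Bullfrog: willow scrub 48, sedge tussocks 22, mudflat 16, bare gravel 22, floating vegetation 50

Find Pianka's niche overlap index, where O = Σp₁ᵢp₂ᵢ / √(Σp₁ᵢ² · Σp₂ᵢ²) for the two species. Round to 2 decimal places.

0.94

Proportions for Green Frog (n=40): 9/40=0.2250, 11/40=0.2750, 5/40=0.1250, 4/40=0.1000, 11/40=0.2750
Proportions for Bullfrog (n=158): 48/158=0.3038, 22/158=0.1392, 16/158=0.1013, 22/158=0.1392, 50/158=0.3165
Σ p₁ᵢp₂ᵢ = 0.068355 + 0.038280 + 0.012663 + 0.013920 + 0.087038 = 0.220256
Σp_1ᵢ² = 0.2250² + 0.2750² + 0.1250² + 0.1000² + 0.2750² = 0.050625 + 0.075625 + 0.015625 + 0.010000 + 0.075625 = 0.227500
Σp_2ᵢ² = 0.3038² + 0.1392² + 0.1013² + 0.1392² + 0.3165² = 0.092294 + 0.019377 + 0.010262 + 0.019377 + 0.100172 = 0.241482
O = 0.220256 / √(0.227500 × 0.241482) = 0.220256 / 0.2343868 = 0.9397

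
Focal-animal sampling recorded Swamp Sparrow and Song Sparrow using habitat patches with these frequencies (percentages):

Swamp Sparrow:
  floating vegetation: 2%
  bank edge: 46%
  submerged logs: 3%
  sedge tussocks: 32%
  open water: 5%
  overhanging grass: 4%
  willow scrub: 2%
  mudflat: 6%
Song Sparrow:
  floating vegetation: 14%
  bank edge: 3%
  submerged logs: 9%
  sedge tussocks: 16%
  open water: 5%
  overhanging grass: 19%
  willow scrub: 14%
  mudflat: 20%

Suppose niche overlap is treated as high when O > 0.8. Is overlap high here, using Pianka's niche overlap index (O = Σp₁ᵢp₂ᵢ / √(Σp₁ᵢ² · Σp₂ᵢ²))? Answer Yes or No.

No

Convert percentages to proportions (divide by 100).
Σ p₁ᵢp₂ᵢ = 0.0028 + 0.0138 + 0.0027 + 0.0512 + 0.0025 + 0.0076 + 0.0028 + 0.0120 = 0.0954
Σp_1ᵢ² = 0.02² + 0.46² + 0.03² + 0.32² + 0.05² + 0.04² + 0.02² + 0.06² = 0.0004 + 0.2116 + 0.0009 + 0.1024 + 0.0025 + 0.0016 + 0.0004 + 0.0036 = 0.3234
Σp_2ᵢ² = 0.14² + 0.03² + 0.09² + 0.16² + 0.05² + 0.19² + 0.14² + 0.20² = 0.0196 + 0.0009 + 0.0081 + 0.0256 + 0.0025 + 0.0361 + 0.0196 + 0.0400 = 0.1524
O = 0.0954 / √(0.3234 × 0.1524) = 0.0954 / 0.22200 = 0.4297
O = 0.4297 < 0.8 → No.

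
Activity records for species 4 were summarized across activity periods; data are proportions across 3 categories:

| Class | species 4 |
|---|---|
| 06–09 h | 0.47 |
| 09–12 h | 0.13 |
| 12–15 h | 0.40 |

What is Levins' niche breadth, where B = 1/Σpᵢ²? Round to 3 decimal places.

2.514

Σpᵢ² = 0.47² + 0.13² + 0.40² = 0.2209 + 0.0169 + 0.1600 = 0.3978
B = 1 / 0.3978 = 2.51383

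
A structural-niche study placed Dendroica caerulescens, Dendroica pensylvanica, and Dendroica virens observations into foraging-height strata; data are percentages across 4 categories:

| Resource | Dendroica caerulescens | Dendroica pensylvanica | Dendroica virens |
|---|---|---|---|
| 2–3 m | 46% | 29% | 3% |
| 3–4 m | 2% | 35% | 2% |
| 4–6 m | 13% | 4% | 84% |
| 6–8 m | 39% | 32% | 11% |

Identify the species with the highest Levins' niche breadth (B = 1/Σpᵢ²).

Convert percentages to proportions (divide by 100).
Σp_caerᵢ² = 0.46² + 0.02² + 0.13² + 0.39² = 0.2116 + 0.0004 + 0.0169 + 0.1521 = 0.3810
B_caer = 1 / 0.3810 = 2.6247
Σp_pensᵢ² = 0.29² + 0.35² + 0.04² + 0.32² = 0.0841 + 0.1225 + 0.0016 + 0.1024 = 0.3106
B_pens = 1 / 0.3106 = 3.2196
Σp_vireᵢ² = 0.03² + 0.02² + 0.84² + 0.11² = 0.0009 + 0.0004 + 0.7056 + 0.0121 = 0.7190
B_vire = 1 / 0.7190 = 1.3908
Highest B → broadest niche (most generalist): Dendroica pensylvanica (B = 3.22).

Dendroica pensylvanica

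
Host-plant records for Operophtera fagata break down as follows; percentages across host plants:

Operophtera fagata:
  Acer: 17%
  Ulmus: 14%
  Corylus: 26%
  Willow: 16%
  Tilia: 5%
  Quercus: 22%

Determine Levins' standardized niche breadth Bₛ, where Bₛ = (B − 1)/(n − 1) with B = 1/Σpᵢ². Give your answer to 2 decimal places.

Convert percentages to proportions (divide by 100).
Σpᵢ² = 0.17² + 0.14² + 0.26² + 0.16² + 0.05² + 0.22² = 0.0289 + 0.0196 + 0.0676 + 0.0256 + 0.0025 + 0.0484 = 0.1926
B = 1 / 0.1926 = 5.1921
Bₛ = (B − 1)/(n − 1) = (5.1921 − 1)/(6 − 1) = 4.1921/5 = 0.8384

0.84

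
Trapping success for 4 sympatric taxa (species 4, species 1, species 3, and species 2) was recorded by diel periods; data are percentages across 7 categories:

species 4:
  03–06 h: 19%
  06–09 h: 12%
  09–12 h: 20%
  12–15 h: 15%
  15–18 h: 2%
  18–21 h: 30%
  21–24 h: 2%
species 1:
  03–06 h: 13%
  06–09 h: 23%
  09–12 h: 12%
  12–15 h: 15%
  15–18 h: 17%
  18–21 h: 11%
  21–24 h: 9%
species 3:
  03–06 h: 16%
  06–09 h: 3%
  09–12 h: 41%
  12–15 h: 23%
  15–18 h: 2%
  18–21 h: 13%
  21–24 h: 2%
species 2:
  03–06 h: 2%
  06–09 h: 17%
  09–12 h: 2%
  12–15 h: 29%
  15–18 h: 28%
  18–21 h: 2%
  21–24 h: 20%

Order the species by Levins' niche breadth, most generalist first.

Convert percentages to proportions (divide by 100).
Σp_4ᵢ² = 0.19² + 0.12² + 0.20² + 0.15² + 0.02² + 0.30² + 0.02² = 0.0361 + 0.0144 + 0.0400 + 0.0225 + 0.0004 + 0.0900 + 0.0004 = 0.2038
B_4 = 1 / 0.2038 = 4.9068
Σp_1ᵢ² = 0.13² + 0.23² + 0.12² + 0.15² + 0.17² + 0.11² + 0.09² = 0.0169 + 0.0529 + 0.0144 + 0.0225 + 0.0289 + 0.0121 + 0.0081 = 0.1558
B_1 = 1 / 0.1558 = 6.4185
Σp_3ᵢ² = 0.16² + 0.03² + 0.41² + 0.23² + 0.02² + 0.13² + 0.02² = 0.0256 + 0.0009 + 0.1681 + 0.0529 + 0.0004 + 0.0169 + 0.0004 = 0.2652
B_3 = 1 / 0.2652 = 3.7707
Σp_2ᵢ² = 0.02² + 0.17² + 0.02² + 0.29² + 0.28² + 0.02² + 0.20² = 0.0004 + 0.0289 + 0.0004 + 0.0841 + 0.0784 + 0.0004 + 0.0400 = 0.2326
B_2 = 1 / 0.2326 = 4.2992
Ranking by B (broadest → narrowest): species 1 (6.42) > species 4 (4.91) > species 2 (4.30) > species 3 (3.77)

species 1 > species 4 > species 2 > species 3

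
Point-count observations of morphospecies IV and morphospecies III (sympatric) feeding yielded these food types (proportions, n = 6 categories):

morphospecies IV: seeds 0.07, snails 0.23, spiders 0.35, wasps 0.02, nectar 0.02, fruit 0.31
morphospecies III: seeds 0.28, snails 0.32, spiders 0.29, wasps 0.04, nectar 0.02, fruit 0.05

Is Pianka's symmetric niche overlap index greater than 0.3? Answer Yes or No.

Yes

Σ p₁ᵢp₂ᵢ = 0.0196 + 0.0736 + 0.1015 + 0.0008 + 0.0004 + 0.0155 = 0.2114
Σp_1ᵢ² = 0.07² + 0.23² + 0.35² + 0.02² + 0.02² + 0.31² = 0.0049 + 0.0529 + 0.1225 + 0.0004 + 0.0004 + 0.0961 = 0.2772
Σp_2ᵢ² = 0.28² + 0.32² + 0.29² + 0.04² + 0.02² + 0.05² = 0.0784 + 0.1024 + 0.0841 + 0.0016 + 0.0004 + 0.0025 = 0.2694
O = 0.2114 / √(0.2772 × 0.2694) = 0.2114 / 0.27327 = 0.7736
O = 0.7736 > 0.3 → Yes.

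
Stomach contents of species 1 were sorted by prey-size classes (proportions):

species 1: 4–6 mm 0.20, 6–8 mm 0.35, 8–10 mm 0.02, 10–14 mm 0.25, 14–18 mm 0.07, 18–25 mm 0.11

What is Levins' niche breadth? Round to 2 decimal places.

Σpᵢ² = 0.20² + 0.35² + 0.02² + 0.25² + 0.07² + 0.11² = 0.0400 + 0.1225 + 0.0004 + 0.0625 + 0.0049 + 0.0121 = 0.2424
B = 1 / 0.2424 = 4.1254

4.13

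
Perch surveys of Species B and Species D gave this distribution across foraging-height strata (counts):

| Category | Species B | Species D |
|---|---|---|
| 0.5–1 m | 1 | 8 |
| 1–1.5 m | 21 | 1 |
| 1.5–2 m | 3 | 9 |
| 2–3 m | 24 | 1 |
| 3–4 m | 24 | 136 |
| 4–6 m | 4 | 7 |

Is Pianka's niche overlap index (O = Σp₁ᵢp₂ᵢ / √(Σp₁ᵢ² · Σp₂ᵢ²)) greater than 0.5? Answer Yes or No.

Yes

Proportions for Species B (n=77): 1/77=0.0130, 21/77=0.2727, 3/77=0.0390, 24/77=0.3117, 24/77=0.3117, 4/77=0.0519
Proportions for Species D (n=162): 8/162=0.0494, 1/162=0.0062, 9/162=0.0556, 1/162=0.0062, 136/162=0.8395, 7/162=0.0432
Σ p₁ᵢp₂ᵢ = 0.000642 + 0.001691 + 0.002168 + 0.001933 + 0.261672 + 0.002242 = 0.270348
Σp_1ᵢ² = 0.0130² + 0.2727² + 0.0390² + 0.3117² + 0.3117² + 0.0519² = 0.000169 + 0.074365 + 0.001521 + 0.097157 + 0.097157 + 0.002694 = 0.273063
Σp_2ᵢ² = 0.0494² + 0.0062² + 0.0556² + 0.0062² + 0.8395² + 0.0432² = 0.002440 + 0.000038 + 0.003091 + 0.000038 + 0.704760 + 0.001866 = 0.712233
O = 0.270348 / √(0.273063 × 0.712233) = 0.270348 / 0.4410039 = 0.6130
O = 0.6130 > 0.5 → Yes.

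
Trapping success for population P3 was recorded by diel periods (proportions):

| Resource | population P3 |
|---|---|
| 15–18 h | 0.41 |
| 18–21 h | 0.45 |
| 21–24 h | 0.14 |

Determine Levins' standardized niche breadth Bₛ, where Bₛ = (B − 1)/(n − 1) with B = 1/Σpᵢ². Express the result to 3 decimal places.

0.781

Σpᵢ² = 0.41² + 0.45² + 0.14² = 0.1681 + 0.2025 + 0.0196 = 0.3902
B = 1 / 0.3902 = 2.56279
Bₛ = (B − 1)/(n − 1) = (2.56279 − 1)/(3 − 1) = 1.56279/2 = 0.78140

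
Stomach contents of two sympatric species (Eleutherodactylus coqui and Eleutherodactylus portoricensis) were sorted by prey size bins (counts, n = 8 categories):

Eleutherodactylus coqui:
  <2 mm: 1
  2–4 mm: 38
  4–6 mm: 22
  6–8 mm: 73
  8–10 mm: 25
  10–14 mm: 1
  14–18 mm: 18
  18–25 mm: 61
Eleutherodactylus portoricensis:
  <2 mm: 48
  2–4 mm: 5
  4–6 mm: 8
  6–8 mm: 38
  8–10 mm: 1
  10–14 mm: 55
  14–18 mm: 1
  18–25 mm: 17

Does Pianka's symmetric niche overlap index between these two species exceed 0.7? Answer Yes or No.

No

Proportions for Eleutherodactylus coqui (n=239): 1/239=0.0042, 38/239=0.1590, 22/239=0.0921, 73/239=0.3054, 25/239=0.1046, 1/239=0.0042, 18/239=0.0753, 61/239=0.2552
Proportions for Eleutherodactylus portoricensis (n=173): 48/173=0.2775, 5/173=0.0289, 8/173=0.0462, 38/173=0.2197, 1/173=0.0058, 55/173=0.3179, 1/173=0.0058, 17/173=0.0983
Σ p₁ᵢp₂ᵢ = 0.001166 + 0.004595 + 0.004255 + 0.067096 + 0.000607 + 0.001335 + 0.000437 + 0.025086 = 0.104577
Σp_1ᵢ² = 0.0042² + 0.1590² + 0.0921² + 0.3054² + 0.1046² + 0.0042² + 0.0753² + 0.2552² = 0.000018 + 0.025281 + 0.008482 + 0.093269 + 0.010941 + 0.000018 + 0.005670 + 0.065127 = 0.208806
Σp_2ᵢ² = 0.2775² + 0.0289² + 0.0462² + 0.2197² + 0.0058² + 0.3179² + 0.0058² + 0.0983² = 0.077006 + 0.000835 + 0.002134 + 0.048268 + 0.000034 + 0.101060 + 0.000034 + 0.009663 = 0.239034
O = 0.104577 / √(0.208806 × 0.239034) = 0.104577 / 0.2234093 = 0.4681
O = 0.4681 < 0.7 → No.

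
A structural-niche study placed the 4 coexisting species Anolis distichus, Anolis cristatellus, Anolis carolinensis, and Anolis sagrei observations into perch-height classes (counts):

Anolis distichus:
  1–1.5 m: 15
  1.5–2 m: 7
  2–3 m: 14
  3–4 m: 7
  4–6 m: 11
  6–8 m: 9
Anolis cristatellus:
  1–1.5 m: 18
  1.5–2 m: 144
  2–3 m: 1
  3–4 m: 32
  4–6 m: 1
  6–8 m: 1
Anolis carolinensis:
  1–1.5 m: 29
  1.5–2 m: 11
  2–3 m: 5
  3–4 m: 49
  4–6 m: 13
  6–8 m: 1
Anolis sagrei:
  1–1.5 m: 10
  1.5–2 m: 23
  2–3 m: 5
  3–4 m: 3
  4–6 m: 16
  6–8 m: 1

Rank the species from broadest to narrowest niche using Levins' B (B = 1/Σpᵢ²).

Anolis distichus > Anolis sagrei > Anolis carolinensis > Anolis cristatellus

Proportions for Anolis distichus (n=63): 15/63=0.2381, 7/63=0.1111, 14/63=0.2222, 7/63=0.1111, 11/63=0.1746, 9/63=0.1429
Proportions for Anolis cristatellus (n=197): 18/197=0.0914, 144/197=0.7310, 1/197=0.0051, 32/197=0.1624, 1/197=0.0051, 1/197=0.0051
Proportions for Anolis carolinensis (n=108): 29/108=0.2685, 11/108=0.1019, 5/108=0.0463, 49/108=0.4537, 13/108=0.1204, 1/108=0.0093
Proportions for Anolis sagrei (n=58): 10/58=0.1724, 23/58=0.3966, 5/58=0.0862, 3/58=0.0517, 16/58=0.2759, 1/58=0.0172
Σp_distᵢ² = 0.2381² + 0.1111² + 0.2222² + 0.1111² + 0.1746² + 0.1429² = 0.056692 + 0.012343 + 0.049373 + 0.012343 + 0.030485 + 0.020420 = 0.181656
B_dist = 1 / 0.181656 = 5.5049
Σp_crisᵢ² = 0.0914² + 0.7310² + 0.0051² + 0.1624² + 0.0051² + 0.0051² = 0.008354 + 0.534361 + 0.000026 + 0.026374 + 0.000026 + 0.000026 = 0.569167
B_cris = 1 / 0.569167 = 1.7570
Σp_caroᵢ² = 0.2685² + 0.1019² + 0.0463² + 0.4537² + 0.1204² + 0.0093² = 0.072092 + 0.010384 + 0.002144 + 0.205844 + 0.014496 + 0.000086 = 0.305046
B_caro = 1 / 0.305046 = 3.2782
Σp_sagrᵢ² = 0.1724² + 0.3966² + 0.0862² + 0.0517² + 0.2759² + 0.0172² = 0.029722 + 0.157292 + 0.007430 + 0.002673 + 0.076121 + 0.000296 = 0.273534
B_sagr = 1 / 0.273534 = 3.6559
Ranking by B (broadest → narrowest): Anolis distichus (5.50) > Anolis sagrei (3.66) > Anolis carolinensis (3.28) > Anolis cristatellus (1.76)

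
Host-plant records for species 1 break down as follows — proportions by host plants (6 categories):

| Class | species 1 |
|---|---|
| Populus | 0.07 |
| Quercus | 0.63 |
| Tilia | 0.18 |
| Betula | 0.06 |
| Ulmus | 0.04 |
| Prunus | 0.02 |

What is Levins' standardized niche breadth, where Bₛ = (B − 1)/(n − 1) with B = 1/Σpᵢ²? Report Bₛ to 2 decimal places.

0.25

Σpᵢ² = 0.07² + 0.63² + 0.18² + 0.06² + 0.04² + 0.02² = 0.0049 + 0.3969 + 0.0324 + 0.0036 + 0.0016 + 0.0004 = 0.4398
B = 1 / 0.4398 = 2.2738
Bₛ = (B − 1)/(n − 1) = (2.2738 − 1)/(6 − 1) = 1.2738/5 = 0.2548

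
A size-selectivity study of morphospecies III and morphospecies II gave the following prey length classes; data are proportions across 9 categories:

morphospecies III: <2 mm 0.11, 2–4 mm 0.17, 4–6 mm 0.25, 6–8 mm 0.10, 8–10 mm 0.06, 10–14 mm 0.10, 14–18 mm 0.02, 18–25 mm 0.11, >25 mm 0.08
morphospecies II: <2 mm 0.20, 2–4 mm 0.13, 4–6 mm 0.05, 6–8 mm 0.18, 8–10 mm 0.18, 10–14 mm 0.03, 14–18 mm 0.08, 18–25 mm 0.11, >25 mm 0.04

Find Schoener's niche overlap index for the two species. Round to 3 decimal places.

Σ|p₁ᵢ − p₂ᵢ| = 0.09 + 0.04 + 0.20 + 0.08 + 0.12 + 0.07 + 0.06 + 0.00 + 0.04 = 0.70
D = 1 − ½ × 0.70 = 1 − 0.350 = 0.65000

0.650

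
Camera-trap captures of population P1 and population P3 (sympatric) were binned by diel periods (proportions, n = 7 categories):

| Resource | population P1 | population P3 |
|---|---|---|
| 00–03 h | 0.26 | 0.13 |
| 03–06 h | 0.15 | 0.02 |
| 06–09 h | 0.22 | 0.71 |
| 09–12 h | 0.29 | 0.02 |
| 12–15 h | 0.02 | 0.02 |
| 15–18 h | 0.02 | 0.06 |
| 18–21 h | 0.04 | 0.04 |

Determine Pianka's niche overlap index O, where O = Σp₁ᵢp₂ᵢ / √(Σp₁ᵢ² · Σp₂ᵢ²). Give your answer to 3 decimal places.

Σ p₁ᵢp₂ᵢ = 0.0338 + 0.0030 + 0.1562 + 0.0058 + 0.0004 + 0.0012 + 0.0016 = 0.2020
Σp_1ᵢ² = 0.26² + 0.15² + 0.22² + 0.29² + 0.02² + 0.02² + 0.04² = 0.0676 + 0.0225 + 0.0484 + 0.0841 + 0.0004 + 0.0004 + 0.0016 = 0.2250
Σp_2ᵢ² = 0.13² + 0.02² + 0.71² + 0.02² + 0.02² + 0.06² + 0.04² = 0.0169 + 0.0004 + 0.5041 + 0.0004 + 0.0004 + 0.0036 + 0.0016 = 0.5274
O = 0.2020 / √(0.2250 × 0.5274) = 0.2020 / 0.344478 = 0.58639

0.586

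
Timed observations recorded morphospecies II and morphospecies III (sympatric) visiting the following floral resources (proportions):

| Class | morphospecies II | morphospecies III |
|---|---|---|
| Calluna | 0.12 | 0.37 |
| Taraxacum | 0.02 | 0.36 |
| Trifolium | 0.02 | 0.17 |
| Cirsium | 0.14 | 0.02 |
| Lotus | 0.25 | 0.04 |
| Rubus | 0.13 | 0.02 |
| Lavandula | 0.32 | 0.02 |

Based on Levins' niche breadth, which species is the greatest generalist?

morphospecies II

Σp_IIᵢ² = 0.12² + 0.02² + 0.02² + 0.14² + 0.25² + 0.13² + 0.32² = 0.0144 + 0.0004 + 0.0004 + 0.0196 + 0.0625 + 0.0169 + 0.1024 = 0.2166
B_II = 1 / 0.2166 = 4.6168
Σp_IIIᵢ² = 0.37² + 0.36² + 0.17² + 0.02² + 0.04² + 0.02² + 0.02² = 0.1369 + 0.1296 + 0.0289 + 0.0004 + 0.0016 + 0.0004 + 0.0004 = 0.2982
B_III = 1 / 0.2982 = 3.3535
Highest B → broadest niche (most generalist): morphospecies II (B = 4.62).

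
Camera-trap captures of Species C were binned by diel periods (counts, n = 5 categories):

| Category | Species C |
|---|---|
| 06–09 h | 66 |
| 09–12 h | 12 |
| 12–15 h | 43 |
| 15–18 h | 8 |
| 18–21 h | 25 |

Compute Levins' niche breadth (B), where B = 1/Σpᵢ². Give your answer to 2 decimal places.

3.37

Proportions for Species C (n=154): 66/154=0.4286, 12/154=0.0779, 43/154=0.2792, 8/154=0.0519, 25/154=0.1623
Σpᵢ² = 0.4286² + 0.0779² + 0.2792² + 0.0519² + 0.1623² = 0.183698 + 0.006068 + 0.077953 + 0.002694 + 0.026341 = 0.296754
B = 1 / 0.296754 = 3.3698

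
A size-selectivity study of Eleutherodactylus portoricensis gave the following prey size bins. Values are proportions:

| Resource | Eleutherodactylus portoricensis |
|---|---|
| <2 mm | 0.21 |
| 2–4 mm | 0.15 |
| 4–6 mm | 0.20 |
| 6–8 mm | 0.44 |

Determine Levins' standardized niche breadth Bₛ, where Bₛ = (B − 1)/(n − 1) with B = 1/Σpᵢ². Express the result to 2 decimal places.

Σpᵢ² = 0.21² + 0.15² + 0.20² + 0.44² = 0.0441 + 0.0225 + 0.0400 + 0.1936 = 0.3002
B = 1 / 0.3002 = 3.3311
Bₛ = (B − 1)/(n − 1) = (3.3311 − 1)/(4 − 1) = 2.3311/3 = 0.7770

0.78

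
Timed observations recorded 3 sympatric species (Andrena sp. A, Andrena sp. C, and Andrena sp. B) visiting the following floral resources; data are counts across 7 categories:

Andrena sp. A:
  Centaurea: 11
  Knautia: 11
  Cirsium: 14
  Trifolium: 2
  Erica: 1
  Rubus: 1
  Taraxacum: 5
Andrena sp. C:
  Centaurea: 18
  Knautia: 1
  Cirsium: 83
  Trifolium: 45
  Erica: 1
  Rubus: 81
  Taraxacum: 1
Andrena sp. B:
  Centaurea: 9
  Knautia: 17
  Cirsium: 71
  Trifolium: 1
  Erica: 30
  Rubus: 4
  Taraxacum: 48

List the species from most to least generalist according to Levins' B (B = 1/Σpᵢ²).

Proportions for Andrena sp. A (n=45): 11/45=0.2444, 11/45=0.2444, 14/45=0.3111, 2/45=0.0444, 1/45=0.0222, 1/45=0.0222, 5/45=0.1111
Proportions for Andrena sp. C (n=230): 18/230=0.0783, 1/230=0.0043, 83/230=0.3609, 45/230=0.1957, 1/230=0.0043, 81/230=0.3522, 1/230=0.0043
Proportions for Andrena sp. B (n=180): 9/180=0.0500, 17/180=0.0944, 71/180=0.3944, 1/180=0.0056, 30/180=0.1667, 4/180=0.0222, 48/180=0.2667
Σp_Aᵢ² = 0.2444² + 0.2444² + 0.3111² + 0.0444² + 0.0222² + 0.0222² + 0.1111² = 0.059731 + 0.059731 + 0.096783 + 0.001971 + 0.000493 + 0.000493 + 0.012343 = 0.231545
B_A = 1 / 0.231545 = 4.3188
Σp_Cᵢ² = 0.0783² + 0.0043² + 0.3609² + 0.1957² + 0.0043² + 0.3522² + 0.0043² = 0.006131 + 0.000018 + 0.130249 + 0.038298 + 0.000018 + 0.124045 + 0.000018 = 0.298777
B_C = 1 / 0.298777 = 3.3470
Σp_Bᵢ² = 0.0500² + 0.0944² + 0.3944² + 0.0056² + 0.1667² + 0.0222² + 0.2667² = 0.002500 + 0.008911 + 0.155551 + 0.000031 + 0.027789 + 0.000493 + 0.071129 = 0.266404
B_B = 1 / 0.266404 = 3.7537
Ranking by B (broadest → narrowest): Andrena sp. A (4.32) > Andrena sp. B (3.75) > Andrena sp. C (3.35)

Andrena sp. A > Andrena sp. B > Andrena sp. C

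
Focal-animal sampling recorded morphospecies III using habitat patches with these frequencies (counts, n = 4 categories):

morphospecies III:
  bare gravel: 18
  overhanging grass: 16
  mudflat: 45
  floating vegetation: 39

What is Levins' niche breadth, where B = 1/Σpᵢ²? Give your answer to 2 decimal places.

3.37

Proportions for morphospecies III (n=118): 18/118=0.1525, 16/118=0.1356, 45/118=0.3814, 39/118=0.3305
Σpᵢ² = 0.1525² + 0.1356² + 0.3814² + 0.3305² = 0.023256 + 0.018387 + 0.145466 + 0.109230 = 0.296339
B = 1 / 0.296339 = 3.3745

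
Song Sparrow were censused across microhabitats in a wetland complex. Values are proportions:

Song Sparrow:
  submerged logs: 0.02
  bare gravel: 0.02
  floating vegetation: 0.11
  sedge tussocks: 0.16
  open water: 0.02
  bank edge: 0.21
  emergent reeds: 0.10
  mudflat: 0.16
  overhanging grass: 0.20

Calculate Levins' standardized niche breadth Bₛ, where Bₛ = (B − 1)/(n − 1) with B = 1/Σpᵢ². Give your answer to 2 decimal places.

0.66

Σpᵢ² = 0.02² + 0.02² + 0.11² + 0.16² + 0.02² + 0.21² + 0.10² + 0.16² + 0.20² = 0.0004 + 0.0004 + 0.0121 + 0.0256 + 0.0004 + 0.0441 + 0.0100 + 0.0256 + 0.0400 = 0.1586
B = 1 / 0.1586 = 6.3052
Bₛ = (B − 1)/(n − 1) = (6.3052 − 1)/(9 − 1) = 5.3052/8 = 0.6632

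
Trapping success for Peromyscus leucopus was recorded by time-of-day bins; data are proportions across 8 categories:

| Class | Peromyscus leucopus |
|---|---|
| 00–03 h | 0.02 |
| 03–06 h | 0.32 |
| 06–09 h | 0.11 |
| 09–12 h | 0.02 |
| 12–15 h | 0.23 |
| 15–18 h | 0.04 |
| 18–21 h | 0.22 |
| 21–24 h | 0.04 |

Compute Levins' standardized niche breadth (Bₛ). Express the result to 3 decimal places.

Σpᵢ² = 0.02² + 0.32² + 0.11² + 0.02² + 0.23² + 0.04² + 0.22² + 0.04² = 0.0004 + 0.1024 + 0.0121 + 0.0004 + 0.0529 + 0.0016 + 0.0484 + 0.0016 = 0.2198
B = 1 / 0.2198 = 4.54959
Bₛ = (B − 1)/(n − 1) = (4.54959 − 1)/(8 − 1) = 3.54959/7 = 0.50708

0.507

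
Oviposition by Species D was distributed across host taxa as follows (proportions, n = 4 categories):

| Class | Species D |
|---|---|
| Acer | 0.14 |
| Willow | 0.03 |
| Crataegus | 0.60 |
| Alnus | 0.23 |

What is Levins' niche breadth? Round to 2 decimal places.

Σpᵢ² = 0.14² + 0.03² + 0.60² + 0.23² = 0.0196 + 0.0009 + 0.3600 + 0.0529 = 0.4334
B = 1 / 0.4334 = 2.3073

2.31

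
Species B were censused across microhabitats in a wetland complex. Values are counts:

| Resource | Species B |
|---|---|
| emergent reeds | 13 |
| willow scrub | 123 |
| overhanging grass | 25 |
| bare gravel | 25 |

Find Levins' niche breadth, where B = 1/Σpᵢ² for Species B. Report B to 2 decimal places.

Proportions for Species B (n=186): 13/186=0.0699, 123/186=0.6613, 25/186=0.1344, 25/186=0.1344
Σpᵢ² = 0.0699² + 0.6613² + 0.1344² + 0.1344² = 0.004886 + 0.437318 + 0.018063 + 0.018063 = 0.478330
B = 1 / 0.478330 = 2.0906

2.09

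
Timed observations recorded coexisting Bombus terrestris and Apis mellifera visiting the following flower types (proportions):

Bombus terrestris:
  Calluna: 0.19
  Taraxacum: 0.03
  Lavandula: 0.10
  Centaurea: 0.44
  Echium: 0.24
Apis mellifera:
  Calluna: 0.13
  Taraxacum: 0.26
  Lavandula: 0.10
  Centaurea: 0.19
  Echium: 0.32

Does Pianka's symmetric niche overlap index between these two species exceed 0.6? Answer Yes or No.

Σ p₁ᵢp₂ᵢ = 0.0247 + 0.0078 + 0.0100 + 0.0836 + 0.0768 = 0.2029
Σp_1ᵢ² = 0.19² + 0.03² + 0.10² + 0.44² + 0.24² = 0.0361 + 0.0009 + 0.0100 + 0.1936 + 0.0576 = 0.2982
Σp_2ᵢ² = 0.13² + 0.26² + 0.10² + 0.19² + 0.32² = 0.0169 + 0.0676 + 0.0100 + 0.0361 + 0.1024 = 0.2330
O = 0.2029 / √(0.2982 × 0.2330) = 0.2029 / 0.26359 = 0.7698
O = 0.7698 > 0.6 → Yes.

Yes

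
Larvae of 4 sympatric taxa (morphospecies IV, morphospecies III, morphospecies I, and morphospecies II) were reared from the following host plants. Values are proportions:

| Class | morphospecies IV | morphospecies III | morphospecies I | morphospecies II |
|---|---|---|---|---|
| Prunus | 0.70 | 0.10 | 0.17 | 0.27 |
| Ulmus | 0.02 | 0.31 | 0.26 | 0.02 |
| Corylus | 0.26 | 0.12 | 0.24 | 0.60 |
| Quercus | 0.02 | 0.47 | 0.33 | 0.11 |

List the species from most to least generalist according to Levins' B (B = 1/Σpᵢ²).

Σp_IVᵢ² = 0.70² + 0.02² + 0.26² + 0.02² = 0.4900 + 0.0004 + 0.0676 + 0.0004 = 0.5584
B_IV = 1 / 0.5584 = 1.7908
Σp_IIIᵢ² = 0.10² + 0.31² + 0.12² + 0.47² = 0.0100 + 0.0961 + 0.0144 + 0.2209 = 0.3414
B_III = 1 / 0.3414 = 2.9291
Σp_Iᵢ² = 0.17² + 0.26² + 0.24² + 0.33² = 0.0289 + 0.0676 + 0.0576 + 0.1089 = 0.2630
B_I = 1 / 0.2630 = 3.8023
Σp_IIᵢ² = 0.27² + 0.02² + 0.60² + 0.11² = 0.0729 + 0.0004 + 0.3600 + 0.0121 = 0.4454
B_II = 1 / 0.4454 = 2.2452
Ranking by B (broadest → narrowest): morphospecies I (3.80) > morphospecies III (2.93) > morphospecies II (2.25) > morphospecies IV (1.79)

morphospecies I > morphospecies III > morphospecies II > morphospecies IV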